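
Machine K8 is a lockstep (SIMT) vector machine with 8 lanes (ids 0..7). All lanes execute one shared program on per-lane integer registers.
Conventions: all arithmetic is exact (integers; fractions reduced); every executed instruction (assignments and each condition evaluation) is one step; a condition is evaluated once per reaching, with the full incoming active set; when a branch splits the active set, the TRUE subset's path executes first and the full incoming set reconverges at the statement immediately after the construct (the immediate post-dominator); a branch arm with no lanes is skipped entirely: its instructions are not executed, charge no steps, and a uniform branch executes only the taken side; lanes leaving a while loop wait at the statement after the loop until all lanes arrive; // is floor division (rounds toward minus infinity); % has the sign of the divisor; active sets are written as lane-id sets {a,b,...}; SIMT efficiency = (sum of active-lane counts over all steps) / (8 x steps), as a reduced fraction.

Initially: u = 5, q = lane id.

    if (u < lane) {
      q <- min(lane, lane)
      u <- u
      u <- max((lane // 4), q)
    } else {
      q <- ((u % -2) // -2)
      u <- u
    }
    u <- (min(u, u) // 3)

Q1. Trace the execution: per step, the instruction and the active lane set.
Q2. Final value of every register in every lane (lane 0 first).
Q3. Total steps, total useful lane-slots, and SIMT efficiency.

step 0: eval (u < lane)              {0,1,2,3,4,5,6,7}
step 1: q <- min(lane, lane)         {6,7}
step 2: u <- u                       {6,7}
step 3: u <- max((lane // 4), q)     {6,7}
step 4: q <- ((u % -2) // -2)        {0,1,2,3,4,5}
step 5: u <- u                       {0,1,2,3,4,5}
step 6: u <- (min(u, u) // 3)        {0,1,2,3,4,5,6,7}

Answer: 7 steps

u: 1,1,1,1,1,1,2,2
q: 0,0,0,0,0,0,6,7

steps = 7; useful = 34; efficiency = 34/56 = 17/28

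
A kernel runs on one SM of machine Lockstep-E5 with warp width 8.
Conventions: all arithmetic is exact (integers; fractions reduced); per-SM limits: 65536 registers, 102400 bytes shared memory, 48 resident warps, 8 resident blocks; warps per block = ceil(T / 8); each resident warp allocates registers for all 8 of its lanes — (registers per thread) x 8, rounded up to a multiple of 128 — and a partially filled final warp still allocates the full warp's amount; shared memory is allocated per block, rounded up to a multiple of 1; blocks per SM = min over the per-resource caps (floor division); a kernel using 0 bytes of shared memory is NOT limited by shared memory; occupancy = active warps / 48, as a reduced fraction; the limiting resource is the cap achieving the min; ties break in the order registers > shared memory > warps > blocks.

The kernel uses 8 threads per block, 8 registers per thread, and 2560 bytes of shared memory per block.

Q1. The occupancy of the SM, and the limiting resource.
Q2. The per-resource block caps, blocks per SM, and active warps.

Answer: occupancy 1/6, limited by blocks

registers: 512 blocks
shared memory: 40 blocks
warps: 48 blocks
blocks: 8 blocks

Answer: 8 blocks, 8 active warps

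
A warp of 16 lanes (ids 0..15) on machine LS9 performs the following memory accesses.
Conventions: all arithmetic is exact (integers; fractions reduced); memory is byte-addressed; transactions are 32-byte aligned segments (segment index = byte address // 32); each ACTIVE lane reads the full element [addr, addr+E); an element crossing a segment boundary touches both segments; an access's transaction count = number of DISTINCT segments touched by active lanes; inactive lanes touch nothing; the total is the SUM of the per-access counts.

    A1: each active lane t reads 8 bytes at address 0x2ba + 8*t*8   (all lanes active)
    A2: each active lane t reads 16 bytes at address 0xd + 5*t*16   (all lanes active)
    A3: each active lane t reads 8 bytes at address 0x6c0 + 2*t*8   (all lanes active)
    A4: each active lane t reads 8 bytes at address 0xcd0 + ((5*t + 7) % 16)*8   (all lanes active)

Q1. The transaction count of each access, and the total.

A1: 32 transactions
A2: 24 transactions
A3: 8 transactions
A4: 5 transactions

Answer: 32,24,8,5; total 69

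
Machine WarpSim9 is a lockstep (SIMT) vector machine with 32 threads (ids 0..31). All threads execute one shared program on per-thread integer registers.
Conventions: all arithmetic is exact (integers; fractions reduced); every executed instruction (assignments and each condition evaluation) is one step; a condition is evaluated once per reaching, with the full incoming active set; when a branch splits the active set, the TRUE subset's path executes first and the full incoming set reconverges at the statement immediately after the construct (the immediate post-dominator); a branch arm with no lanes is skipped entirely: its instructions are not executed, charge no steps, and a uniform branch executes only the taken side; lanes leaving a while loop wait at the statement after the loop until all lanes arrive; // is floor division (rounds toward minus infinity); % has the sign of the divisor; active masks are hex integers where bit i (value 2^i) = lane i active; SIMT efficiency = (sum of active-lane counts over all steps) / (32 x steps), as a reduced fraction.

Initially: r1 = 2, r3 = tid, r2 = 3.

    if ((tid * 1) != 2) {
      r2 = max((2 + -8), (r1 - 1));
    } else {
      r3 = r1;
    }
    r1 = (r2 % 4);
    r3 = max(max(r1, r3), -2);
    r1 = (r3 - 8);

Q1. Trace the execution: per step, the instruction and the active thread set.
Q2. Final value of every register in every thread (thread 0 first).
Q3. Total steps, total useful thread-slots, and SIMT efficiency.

step 0: eval ((tid * 1) != 2)        0xffffffff
step 1: r2 <- max((2 + -8), (r1 - 1)) 0xfffffffb
step 2: r3 <- r1                     0x00000004
step 3: r1 <- (r2 % 4)               0xffffffff
step 4: r3 <- max(max(r1, r3), -2)   0xffffffff
step 5: r1 <- (r3 - 8)               0xffffffff

Answer: 6 steps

r1: -7,-7,-5,-5,-4,-3,-2,-1,0,1,2,3,4,5,6,7,8,9,10,11,12,13,14,15,16,17,18,19,20,21,22,23
r3: 1,1,3,3,4,5,6,7,8,9,10,11,12,13,14,15,16,17,18,19,20,21,22,23,24,25,26,27,28,29,30,31
r2: 1,1,3,1,1,1,1,1,1,1,1,1,1,1,1,1,1,1,1,1,1,1,1,1,1,1,1,1,1,1,1,1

steps = 6; useful = 160; efficiency = 160/192 = 5/6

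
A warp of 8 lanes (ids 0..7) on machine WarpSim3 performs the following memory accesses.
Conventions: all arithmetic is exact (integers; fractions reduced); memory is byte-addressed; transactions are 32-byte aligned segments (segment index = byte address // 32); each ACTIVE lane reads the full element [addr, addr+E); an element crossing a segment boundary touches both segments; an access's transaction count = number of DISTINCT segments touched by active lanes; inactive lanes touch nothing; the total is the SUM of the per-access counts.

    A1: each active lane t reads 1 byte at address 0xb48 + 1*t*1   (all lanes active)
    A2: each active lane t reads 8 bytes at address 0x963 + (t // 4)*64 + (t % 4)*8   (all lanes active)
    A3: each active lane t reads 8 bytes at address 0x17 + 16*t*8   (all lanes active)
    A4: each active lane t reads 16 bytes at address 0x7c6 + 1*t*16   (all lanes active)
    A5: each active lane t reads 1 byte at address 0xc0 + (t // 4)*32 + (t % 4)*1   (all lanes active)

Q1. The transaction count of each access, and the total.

A1: 1 transaction
A2: 4 transactions
A3: 8 transactions
A4: 5 transactions
A5: 2 transactions

Answer: 1,4,8,5,2; total 20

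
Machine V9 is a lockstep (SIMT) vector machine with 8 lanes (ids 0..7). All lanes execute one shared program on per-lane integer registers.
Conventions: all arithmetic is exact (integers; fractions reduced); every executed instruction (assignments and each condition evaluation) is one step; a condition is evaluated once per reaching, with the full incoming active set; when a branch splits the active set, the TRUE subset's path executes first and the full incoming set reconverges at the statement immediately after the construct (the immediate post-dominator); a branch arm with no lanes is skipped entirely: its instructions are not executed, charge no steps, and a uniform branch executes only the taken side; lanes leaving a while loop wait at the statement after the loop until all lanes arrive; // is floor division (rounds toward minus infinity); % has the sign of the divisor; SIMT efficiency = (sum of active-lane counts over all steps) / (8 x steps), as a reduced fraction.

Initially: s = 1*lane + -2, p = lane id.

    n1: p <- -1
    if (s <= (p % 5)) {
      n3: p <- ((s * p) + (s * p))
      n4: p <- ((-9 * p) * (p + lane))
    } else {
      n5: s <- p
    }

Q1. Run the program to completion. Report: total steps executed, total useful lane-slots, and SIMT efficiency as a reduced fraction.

Answer: 5 steps, 31 useful, 31/40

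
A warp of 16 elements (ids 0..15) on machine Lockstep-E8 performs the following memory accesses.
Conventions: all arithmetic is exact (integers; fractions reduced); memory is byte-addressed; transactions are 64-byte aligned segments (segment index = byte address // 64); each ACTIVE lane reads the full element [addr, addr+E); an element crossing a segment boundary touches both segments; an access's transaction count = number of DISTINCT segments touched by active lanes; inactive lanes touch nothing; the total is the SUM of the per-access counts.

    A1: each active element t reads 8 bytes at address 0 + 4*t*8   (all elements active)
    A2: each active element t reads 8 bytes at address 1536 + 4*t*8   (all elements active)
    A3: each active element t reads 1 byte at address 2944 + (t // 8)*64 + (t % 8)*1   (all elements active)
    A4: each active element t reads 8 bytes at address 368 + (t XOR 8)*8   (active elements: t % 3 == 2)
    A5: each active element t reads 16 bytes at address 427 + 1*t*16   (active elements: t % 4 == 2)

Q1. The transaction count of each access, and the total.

A1: 8 transactions
A2: 8 transactions
A3: 2 transactions
A4: 3 transactions
A5: 4 transactions

Answer: 8,8,2,3,4; total 25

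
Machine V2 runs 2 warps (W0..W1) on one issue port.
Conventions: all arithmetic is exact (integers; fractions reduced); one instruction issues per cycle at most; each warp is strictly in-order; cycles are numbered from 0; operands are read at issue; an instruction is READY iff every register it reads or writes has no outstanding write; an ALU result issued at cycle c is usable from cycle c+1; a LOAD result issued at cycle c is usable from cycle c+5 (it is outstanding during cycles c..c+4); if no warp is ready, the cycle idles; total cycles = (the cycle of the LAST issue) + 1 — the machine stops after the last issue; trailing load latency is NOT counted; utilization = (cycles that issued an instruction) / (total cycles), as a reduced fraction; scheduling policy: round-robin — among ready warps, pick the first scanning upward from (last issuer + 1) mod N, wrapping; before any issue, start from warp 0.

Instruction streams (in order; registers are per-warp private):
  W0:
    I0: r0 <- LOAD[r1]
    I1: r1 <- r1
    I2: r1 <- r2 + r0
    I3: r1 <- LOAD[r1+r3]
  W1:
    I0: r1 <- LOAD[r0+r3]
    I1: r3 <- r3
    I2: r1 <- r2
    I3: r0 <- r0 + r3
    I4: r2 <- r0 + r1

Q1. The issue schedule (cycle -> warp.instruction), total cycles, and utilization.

cycle 0: W0.I0
cycle 1: W1.I0
cycle 2: W0.I1
cycle 3: W1.I1
cycle 4: idle
cycle 5: W0.I2
cycle 6: W1.I2
cycle 7: W0.I3
cycle 8: W1.I3
cycle 9: W1.I4

Answer: 10 cycles, utilization 9/10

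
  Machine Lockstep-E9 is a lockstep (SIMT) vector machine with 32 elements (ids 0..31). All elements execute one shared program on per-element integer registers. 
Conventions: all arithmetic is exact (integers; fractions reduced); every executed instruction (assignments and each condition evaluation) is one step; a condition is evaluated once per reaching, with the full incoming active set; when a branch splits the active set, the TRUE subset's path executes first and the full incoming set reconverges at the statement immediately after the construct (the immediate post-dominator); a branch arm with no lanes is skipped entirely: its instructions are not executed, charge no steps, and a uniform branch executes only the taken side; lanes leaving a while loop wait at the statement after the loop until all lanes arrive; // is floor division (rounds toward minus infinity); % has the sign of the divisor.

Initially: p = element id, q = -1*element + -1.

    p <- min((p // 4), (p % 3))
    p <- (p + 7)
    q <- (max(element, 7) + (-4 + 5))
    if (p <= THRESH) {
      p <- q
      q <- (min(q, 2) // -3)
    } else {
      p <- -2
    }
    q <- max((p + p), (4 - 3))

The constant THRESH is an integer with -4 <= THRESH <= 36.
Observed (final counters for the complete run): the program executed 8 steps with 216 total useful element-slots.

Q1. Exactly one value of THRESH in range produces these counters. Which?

Answer: THRESH = 8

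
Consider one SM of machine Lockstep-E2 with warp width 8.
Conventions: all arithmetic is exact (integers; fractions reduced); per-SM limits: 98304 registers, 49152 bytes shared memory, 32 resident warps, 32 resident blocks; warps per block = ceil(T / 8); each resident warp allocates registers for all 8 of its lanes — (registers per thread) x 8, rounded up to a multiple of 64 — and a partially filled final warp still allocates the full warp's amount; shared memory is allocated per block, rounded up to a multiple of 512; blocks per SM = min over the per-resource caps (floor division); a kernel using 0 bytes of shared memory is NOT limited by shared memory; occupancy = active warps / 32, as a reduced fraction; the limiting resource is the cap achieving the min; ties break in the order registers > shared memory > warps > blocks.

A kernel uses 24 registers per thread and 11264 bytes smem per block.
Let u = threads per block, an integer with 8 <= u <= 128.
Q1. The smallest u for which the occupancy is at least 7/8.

Answer: u = 49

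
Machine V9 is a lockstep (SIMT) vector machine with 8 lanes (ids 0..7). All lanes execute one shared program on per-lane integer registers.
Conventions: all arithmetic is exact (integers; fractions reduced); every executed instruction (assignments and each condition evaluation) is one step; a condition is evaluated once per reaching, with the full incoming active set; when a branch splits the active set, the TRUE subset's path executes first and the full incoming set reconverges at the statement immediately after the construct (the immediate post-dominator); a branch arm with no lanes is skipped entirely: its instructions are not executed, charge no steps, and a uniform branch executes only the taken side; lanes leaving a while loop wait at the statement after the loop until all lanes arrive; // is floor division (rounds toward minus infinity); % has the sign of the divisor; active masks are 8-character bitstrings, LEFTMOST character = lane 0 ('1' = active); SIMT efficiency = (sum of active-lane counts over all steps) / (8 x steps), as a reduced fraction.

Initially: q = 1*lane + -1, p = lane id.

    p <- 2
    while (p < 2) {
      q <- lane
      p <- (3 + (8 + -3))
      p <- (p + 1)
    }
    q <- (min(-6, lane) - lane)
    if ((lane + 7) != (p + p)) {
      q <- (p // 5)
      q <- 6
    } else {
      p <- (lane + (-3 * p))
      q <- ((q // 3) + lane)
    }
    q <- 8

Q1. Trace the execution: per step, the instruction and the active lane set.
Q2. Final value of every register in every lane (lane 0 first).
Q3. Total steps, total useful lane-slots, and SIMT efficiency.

step 0: p <- 2                       11111111
step 1: eval (p < 2)                 11111111
step 2: q <- (min(-6, lane) - lane)  11111111
step 3: eval ((lane + 7) != (p + p)) 11111111
step 4: q <- (p // 5)                11111111
step 5: q <- 6                       11111111
step 6: q <- 8                       11111111

Answer: 7 steps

q: 8,8,8,8,8,8,8,8
p: 2,2,2,2,2,2,2,2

steps = 7; useful = 56; efficiency = 56/56 = 1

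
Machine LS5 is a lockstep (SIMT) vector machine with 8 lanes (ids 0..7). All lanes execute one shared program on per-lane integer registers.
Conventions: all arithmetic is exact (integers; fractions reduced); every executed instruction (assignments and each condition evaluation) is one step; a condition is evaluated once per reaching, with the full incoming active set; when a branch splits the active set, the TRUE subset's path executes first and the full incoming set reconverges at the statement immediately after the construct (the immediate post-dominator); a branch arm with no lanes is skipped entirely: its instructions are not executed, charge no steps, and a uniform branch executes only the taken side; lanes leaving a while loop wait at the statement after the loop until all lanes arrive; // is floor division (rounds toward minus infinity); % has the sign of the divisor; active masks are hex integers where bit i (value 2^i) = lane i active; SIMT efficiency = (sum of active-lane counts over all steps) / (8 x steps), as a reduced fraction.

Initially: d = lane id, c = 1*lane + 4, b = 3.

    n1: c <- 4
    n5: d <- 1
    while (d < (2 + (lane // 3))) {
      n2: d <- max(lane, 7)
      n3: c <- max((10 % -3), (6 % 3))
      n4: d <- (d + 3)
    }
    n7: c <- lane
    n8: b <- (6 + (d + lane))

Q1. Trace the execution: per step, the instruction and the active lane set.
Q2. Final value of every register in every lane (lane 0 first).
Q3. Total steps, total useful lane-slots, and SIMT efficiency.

step 0: c <- 4                       0xff
step 1: d <- 1                       0xff
step 2: eval (d < (2 + (lane // 3))) 0xff
step 3: d <- max(lane, 7)            0xff
step 4: c <- max((10 % -3), (6 % 3)) 0xff
step 5: d <- (d + 3)                 0xff
step 6: eval (d < (2 + (lane // 3))) 0xff
step 7: c <- lane                    0xff
step 8: b <- (6 + (d + lane))        0xff

Answer: 9 steps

d: 10,10,10,10,10,10,10,10
c: 0,1,2,3,4,5,6,7
b: 16,17,18,19,20,21,22,23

steps = 9; useful = 72; efficiency = 72/72 = 1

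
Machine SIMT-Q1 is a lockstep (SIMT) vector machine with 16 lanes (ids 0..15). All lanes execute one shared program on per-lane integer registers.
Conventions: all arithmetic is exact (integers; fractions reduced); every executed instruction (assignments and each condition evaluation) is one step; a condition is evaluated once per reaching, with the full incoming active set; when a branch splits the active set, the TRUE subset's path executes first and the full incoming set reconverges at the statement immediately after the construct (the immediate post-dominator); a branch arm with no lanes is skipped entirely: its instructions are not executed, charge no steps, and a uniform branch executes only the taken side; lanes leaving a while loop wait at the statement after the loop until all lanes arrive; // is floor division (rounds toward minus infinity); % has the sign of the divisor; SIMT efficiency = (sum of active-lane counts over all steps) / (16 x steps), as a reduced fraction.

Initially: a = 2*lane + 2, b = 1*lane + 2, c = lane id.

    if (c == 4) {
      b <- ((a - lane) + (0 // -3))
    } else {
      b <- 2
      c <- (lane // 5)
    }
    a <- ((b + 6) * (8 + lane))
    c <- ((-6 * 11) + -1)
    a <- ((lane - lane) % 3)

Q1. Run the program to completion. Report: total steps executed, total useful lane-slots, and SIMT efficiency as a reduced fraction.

Answer: 7 steps, 95 useful, 95/112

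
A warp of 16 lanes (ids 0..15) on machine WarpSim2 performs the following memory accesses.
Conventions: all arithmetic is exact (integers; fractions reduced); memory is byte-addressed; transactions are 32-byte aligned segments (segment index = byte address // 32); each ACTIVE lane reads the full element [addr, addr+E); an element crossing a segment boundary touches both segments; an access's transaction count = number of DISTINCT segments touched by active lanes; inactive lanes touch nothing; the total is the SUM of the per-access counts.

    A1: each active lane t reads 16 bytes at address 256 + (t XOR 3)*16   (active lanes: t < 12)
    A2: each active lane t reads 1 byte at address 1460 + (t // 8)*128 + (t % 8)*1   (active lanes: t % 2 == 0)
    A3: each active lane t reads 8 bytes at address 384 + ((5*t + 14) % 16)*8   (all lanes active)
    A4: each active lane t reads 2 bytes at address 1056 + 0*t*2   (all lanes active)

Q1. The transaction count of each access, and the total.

A1: 6 transactions
A2: 2 transactions
A3: 4 transactions
A4: 1 transaction

Answer: 6,2,4,1; total 13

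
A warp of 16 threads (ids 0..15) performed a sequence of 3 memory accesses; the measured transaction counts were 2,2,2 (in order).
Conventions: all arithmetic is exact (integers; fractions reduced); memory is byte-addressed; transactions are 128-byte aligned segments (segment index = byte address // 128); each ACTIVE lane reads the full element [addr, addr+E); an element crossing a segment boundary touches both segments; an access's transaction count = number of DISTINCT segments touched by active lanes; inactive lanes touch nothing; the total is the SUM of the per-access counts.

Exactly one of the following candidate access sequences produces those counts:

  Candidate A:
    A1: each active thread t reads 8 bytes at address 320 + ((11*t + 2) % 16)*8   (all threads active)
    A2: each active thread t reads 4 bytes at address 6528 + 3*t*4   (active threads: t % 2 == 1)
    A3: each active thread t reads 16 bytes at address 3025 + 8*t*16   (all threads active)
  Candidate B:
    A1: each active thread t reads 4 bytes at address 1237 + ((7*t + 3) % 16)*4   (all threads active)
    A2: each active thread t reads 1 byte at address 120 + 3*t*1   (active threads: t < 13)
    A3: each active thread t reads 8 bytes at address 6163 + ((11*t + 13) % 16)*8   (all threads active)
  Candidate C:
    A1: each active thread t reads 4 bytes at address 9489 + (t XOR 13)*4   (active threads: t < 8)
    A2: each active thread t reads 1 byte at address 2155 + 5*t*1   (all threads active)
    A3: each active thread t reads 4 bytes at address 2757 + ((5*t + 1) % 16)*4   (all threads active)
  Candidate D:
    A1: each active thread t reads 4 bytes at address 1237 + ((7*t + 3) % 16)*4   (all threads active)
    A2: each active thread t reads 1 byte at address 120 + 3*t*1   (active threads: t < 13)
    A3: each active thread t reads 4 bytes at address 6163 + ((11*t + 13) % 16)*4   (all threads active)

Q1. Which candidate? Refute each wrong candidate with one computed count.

A: A3 gives 16 transactions, not 2
C: A1 gives 1 transaction, not 2
D: A3 gives 1 transaction, not 2
B: all counts match (2,2,2)

Answer: B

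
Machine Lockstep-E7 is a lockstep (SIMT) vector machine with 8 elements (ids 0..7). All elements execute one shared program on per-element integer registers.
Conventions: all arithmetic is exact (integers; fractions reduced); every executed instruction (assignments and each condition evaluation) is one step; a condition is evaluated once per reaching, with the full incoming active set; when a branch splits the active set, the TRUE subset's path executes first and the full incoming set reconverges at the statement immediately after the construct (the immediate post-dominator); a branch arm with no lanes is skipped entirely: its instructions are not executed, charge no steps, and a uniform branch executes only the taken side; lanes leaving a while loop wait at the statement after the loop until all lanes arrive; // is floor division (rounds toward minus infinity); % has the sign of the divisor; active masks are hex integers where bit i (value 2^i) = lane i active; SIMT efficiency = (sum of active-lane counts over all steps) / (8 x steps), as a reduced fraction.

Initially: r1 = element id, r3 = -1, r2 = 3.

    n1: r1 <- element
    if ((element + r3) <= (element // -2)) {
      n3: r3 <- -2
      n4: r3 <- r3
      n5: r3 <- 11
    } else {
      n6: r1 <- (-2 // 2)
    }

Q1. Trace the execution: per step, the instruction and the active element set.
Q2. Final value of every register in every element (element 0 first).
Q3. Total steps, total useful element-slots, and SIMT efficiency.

step 0: r1 <- element                0xff
step 1: eval ((element + r3) <= (element // -2)) 0xff
step 2: r3 <- -2                     0x01
step 3: r3 <- r3                     0x01
step 4: r3 <- 11                     0x01
step 5: r1 <- (-2 // 2)              0xfe

Answer: 6 steps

r1: 0,-1,-1,-1,-1,-1,-1,-1
r3: 11,-1,-1,-1,-1,-1,-1,-1
r2: 3,3,3,3,3,3,3,3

steps = 6; useful = 26; efficiency = 26/48 = 13/24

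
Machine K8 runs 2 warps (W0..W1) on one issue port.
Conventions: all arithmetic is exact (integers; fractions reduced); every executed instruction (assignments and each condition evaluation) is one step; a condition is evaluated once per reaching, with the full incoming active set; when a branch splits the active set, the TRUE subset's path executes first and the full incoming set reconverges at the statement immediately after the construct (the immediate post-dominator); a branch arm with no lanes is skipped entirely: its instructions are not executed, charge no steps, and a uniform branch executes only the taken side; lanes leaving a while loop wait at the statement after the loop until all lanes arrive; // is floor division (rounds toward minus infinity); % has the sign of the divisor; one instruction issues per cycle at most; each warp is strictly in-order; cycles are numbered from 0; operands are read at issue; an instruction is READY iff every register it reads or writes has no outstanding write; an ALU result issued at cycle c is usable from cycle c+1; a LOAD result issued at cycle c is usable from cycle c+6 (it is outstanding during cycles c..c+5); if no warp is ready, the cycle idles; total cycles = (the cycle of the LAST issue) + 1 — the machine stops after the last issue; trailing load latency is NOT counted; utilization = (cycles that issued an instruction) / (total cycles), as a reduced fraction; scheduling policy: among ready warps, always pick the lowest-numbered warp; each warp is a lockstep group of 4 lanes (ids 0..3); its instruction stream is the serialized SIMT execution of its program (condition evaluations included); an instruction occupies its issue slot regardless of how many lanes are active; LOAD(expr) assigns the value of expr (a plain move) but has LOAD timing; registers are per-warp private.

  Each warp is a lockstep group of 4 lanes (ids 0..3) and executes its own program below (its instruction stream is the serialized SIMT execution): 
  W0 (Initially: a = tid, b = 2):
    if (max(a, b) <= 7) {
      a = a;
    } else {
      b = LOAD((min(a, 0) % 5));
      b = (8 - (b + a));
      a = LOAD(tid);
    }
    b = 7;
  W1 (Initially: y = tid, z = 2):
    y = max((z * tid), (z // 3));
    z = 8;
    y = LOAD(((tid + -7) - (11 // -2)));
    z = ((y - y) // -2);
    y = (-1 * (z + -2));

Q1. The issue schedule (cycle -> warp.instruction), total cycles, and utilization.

cycle 0: W0.I0
cycle 1: W0.I1
cycle 2: W0.I2
cycle 3: W1.I0
cycle 4: W1.I1
cycle 5: W1.I2
cycle 6: idle
cycle 7: idle
cycle 8: idle
cycle 9: idle
cycle 10: idle
cycle 11: W1.I3
cycle 12: W1.I4

Answer: 13 cycles, utilization 8/13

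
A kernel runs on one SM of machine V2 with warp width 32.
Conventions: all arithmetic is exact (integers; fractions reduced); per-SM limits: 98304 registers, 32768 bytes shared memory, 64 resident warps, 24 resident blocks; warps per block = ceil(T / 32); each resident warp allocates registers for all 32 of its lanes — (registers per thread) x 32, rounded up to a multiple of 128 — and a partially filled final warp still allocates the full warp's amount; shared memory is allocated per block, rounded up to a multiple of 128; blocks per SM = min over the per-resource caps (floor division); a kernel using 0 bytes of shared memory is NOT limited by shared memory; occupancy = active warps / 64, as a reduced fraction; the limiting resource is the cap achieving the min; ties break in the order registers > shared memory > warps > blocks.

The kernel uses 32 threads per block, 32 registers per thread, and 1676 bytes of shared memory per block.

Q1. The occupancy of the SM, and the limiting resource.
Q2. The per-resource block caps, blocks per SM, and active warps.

Answer: occupancy 9/32, limited by shared memory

registers: 96 blocks
shared memory: 18 blocks
warps: 64 blocks
blocks: 24 blocks

Answer: 18 blocks, 18 active warps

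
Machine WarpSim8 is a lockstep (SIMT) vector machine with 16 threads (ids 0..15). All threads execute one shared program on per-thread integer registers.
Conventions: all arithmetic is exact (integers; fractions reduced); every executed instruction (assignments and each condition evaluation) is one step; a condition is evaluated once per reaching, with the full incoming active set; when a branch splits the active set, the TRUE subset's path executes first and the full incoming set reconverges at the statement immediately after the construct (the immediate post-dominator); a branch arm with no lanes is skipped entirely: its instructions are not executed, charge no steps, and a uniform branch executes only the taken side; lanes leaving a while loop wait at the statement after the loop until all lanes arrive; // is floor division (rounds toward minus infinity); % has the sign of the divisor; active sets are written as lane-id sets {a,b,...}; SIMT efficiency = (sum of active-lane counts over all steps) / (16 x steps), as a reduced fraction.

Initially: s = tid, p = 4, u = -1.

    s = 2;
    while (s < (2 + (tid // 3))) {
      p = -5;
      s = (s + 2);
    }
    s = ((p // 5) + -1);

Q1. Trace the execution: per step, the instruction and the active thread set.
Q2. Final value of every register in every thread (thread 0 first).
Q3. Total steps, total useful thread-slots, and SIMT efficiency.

step 0: s <- 2                       {0,1,2,3,4,5,6,7,8,9,10,11,12,13,14,15}
step 1: eval (s < (2 + (tid // 3)))  {0,1,2,3,4,5,6,7,8,9,10,11,12,13,14,15}
step 2: p <- -5                      {3,4,5,6,7,8,9,10,11,12,13,14,15}
step 3: s <- (s + 2)                 {3,4,5,6,7,8,9,10,11,12,13,14,15}
step 4: eval (s < (2 + (tid // 3)))  {3,4,5,6,7,8,9,10,11,12,13,14,15}
step 5: p <- -5                      {9,10,11,12,13,14,15}
step 6: s <- (s + 2)                 {9,10,11,12,13,14,15}
step 7: eval (s < (2 + (tid // 3)))  {9,10,11,12,13,14,15}
step 8: p <- -5                      {15}
step 9: s <- (s + 2)                 {15}
step 10: eval (s < (2 + (tid // 3)))  {15}
step 11: s <- ((p // 5) + -1)         {0,1,2,3,4,5,6,7,8,9,10,11,12,13,14,15}

Answer: 12 steps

s: -1,-1,-1,-2,-2,-2,-2,-2,-2,-2,-2,-2,-2,-2,-2,-2
p: 4,4,4,-5,-5,-5,-5,-5,-5,-5,-5,-5,-5,-5,-5,-5
u: -1,-1,-1,-1,-1,-1,-1,-1,-1,-1,-1,-1,-1,-1,-1,-1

steps = 12; useful = 111; efficiency = 111/192 = 37/64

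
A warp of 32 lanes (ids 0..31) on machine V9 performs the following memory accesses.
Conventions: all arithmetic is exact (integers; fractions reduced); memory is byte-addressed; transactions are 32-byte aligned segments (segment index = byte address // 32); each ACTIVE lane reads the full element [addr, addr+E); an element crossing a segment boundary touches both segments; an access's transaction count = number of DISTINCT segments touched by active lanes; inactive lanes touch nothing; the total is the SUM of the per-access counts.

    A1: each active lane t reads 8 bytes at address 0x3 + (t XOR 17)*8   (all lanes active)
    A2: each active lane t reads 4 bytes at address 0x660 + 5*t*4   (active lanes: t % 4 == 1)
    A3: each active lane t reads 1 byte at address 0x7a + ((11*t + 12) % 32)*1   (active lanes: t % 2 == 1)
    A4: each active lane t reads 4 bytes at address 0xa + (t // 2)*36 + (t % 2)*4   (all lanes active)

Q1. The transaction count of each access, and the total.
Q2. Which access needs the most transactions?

A1: 9 transactions
A2: 8 transactions
A3: 2 transactions
A4: 18 transactions

Answer: 9,8,2,18; total 37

Answer: A4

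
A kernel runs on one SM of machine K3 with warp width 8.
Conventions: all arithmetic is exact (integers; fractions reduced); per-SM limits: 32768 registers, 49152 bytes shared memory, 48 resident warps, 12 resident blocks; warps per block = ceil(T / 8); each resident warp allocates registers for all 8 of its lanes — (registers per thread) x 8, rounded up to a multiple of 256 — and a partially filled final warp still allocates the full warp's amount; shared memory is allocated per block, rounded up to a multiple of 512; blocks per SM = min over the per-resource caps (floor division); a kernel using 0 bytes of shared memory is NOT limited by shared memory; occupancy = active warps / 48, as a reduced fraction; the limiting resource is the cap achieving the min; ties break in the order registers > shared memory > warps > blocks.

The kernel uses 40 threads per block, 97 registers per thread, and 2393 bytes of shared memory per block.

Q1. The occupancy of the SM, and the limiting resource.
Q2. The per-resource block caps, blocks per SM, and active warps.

Answer: occupancy 5/8, limited by registers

registers: 6 blocks
shared memory: 19 blocks
warps: 9 blocks
blocks: 12 blocks

Answer: 6 blocks, 30 active warps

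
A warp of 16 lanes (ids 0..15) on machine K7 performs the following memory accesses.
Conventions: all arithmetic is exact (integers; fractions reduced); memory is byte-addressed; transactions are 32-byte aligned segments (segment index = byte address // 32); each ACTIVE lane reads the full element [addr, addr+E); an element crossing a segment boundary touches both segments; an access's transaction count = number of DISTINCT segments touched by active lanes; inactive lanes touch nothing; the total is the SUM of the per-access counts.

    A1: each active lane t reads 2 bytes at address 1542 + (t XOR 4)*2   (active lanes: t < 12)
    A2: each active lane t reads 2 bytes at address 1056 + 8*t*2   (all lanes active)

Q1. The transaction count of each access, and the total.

A1: 2 transactions
A2: 8 transactions

Answer: 2,8; total 10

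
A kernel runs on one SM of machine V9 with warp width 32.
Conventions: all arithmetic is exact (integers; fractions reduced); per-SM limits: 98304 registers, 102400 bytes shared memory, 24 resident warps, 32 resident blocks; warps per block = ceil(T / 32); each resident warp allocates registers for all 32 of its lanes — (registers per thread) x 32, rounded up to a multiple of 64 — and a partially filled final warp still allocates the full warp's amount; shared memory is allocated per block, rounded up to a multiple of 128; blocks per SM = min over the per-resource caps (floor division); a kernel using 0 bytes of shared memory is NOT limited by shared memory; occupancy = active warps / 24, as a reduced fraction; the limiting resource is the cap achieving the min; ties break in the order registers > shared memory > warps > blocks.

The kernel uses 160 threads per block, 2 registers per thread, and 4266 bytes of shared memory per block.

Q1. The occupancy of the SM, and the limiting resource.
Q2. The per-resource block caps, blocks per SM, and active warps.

Answer: occupancy 5/6, limited by warps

registers: 307 blocks
shared memory: 23 blocks
warps: 4 blocks
blocks: 32 blocks

Answer: 4 blocks, 20 active warps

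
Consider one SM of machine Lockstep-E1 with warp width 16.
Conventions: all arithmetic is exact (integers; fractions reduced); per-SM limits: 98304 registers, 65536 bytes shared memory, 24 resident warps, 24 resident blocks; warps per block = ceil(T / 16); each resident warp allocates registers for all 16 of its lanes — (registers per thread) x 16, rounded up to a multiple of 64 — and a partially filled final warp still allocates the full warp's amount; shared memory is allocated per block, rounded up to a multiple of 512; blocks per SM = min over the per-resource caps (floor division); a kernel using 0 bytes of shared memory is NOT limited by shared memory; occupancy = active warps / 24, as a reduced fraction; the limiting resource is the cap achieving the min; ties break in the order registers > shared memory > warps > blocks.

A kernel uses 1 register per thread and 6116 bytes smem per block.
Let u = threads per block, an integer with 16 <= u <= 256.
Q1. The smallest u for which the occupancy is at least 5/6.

Answer: u = 17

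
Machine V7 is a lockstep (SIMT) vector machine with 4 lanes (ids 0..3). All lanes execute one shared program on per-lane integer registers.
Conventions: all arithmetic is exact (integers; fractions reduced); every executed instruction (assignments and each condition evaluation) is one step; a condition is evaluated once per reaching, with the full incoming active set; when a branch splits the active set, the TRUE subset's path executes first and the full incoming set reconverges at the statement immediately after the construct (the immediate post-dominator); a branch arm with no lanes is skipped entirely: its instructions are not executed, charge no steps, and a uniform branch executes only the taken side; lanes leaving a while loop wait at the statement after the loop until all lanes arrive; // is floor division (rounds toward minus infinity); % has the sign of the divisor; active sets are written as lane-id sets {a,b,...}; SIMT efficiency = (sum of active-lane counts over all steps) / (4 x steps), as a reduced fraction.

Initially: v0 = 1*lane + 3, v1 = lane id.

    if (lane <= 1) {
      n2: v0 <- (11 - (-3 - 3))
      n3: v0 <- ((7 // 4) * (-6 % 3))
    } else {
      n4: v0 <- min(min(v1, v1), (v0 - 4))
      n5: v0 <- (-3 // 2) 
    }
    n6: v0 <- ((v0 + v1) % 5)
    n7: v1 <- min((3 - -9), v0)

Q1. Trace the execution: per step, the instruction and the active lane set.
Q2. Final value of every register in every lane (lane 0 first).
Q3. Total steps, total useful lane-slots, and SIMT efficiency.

step 0: eval (lane <= 1)             {0,1,2,3}
step 1: v0 <- (11 - (-3 - 3))        {0,1}
step 2: v0 <- ((7 // 4) * (-6 % 3))  {0,1}
step 3: v0 <- min(min(v1, v1), (v0 - 4)) {2,3}
step 4: v0 <- (-3 // 2)              {2,3}
step 5: v0 <- ((v0 + v1) % 5)        {0,1,2,3}
step 6: v1 <- min((3 - -9), v0)      {0,1,2,3}

Answer: 7 steps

v0: 0,1,0,1
v1: 0,1,0,1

steps = 7; useful = 20; efficiency = 20/28 = 5/7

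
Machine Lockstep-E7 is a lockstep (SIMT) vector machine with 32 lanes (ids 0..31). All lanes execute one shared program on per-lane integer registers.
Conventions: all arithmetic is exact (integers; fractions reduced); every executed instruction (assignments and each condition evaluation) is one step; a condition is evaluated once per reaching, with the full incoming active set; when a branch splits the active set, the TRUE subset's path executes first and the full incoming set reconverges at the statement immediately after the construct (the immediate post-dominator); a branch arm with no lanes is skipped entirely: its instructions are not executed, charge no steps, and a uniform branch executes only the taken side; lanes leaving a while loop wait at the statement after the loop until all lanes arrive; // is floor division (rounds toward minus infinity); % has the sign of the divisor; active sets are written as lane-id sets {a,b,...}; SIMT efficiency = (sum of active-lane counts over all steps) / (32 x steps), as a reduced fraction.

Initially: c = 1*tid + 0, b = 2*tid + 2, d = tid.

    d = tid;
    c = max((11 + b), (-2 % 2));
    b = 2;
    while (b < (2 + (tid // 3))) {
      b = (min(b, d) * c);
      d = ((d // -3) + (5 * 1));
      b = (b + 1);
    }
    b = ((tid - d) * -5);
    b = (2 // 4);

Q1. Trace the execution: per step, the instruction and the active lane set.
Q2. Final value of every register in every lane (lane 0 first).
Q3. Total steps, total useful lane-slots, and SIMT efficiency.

step 0: d <- tid                     {0,1,2,3,4,5,6,7,8,9,10,11,12,13,14,15,16,17,18,19,20,21,22,23,24,25,26,27,28,29,30,31}
step 1: c <- max((11 + b), (-2 % 2)) {0,1,2,3,4,5,6,7,8,9,10,11,12,13,14,15,16,17,18,19,20,21,22,23,24,25,26,27,28,29,30,31}
step 2: b <- 2                       {0,1,2,3,4,5,6,7,8,9,10,11,12,13,14,15,16,17,18,19,20,21,22,23,24,25,26,27,28,29,30,31}
step 3: eval (b < (2 + (tid // 3)))  {0,1,2,3,4,5,6,7,8,9,10,11,12,13,14,15,16,17,18,19,20,21,22,23,24,25,26,27,28,29,30,31}
step 4: b <- (min(b, d) * c)         {3,4,5,6,7,8,9,10,11,12,13,14,15,16,17,18,19,20,21,22,23,24,25,26,27,28,29,30,31}
step 5: d <- ((d // -3) + (5 * 1))   {3,4,5,6,7,8,9,10,11,12,13,14,15,16,17,18,19,20,21,22,23,24,25,26,27,28,29,30,31}
step 6: b <- (b + 1)                 {3,4,5,6,7,8,9,10,11,12,13,14,15,16,17,18,19,20,21,22,23,24,25,26,27,28,29,30,31}
step 7: eval (b < (2 + (tid // 3)))  {3,4,5,6,7,8,9,10,11,12,13,14,15,16,17,18,19,20,21,22,23,24,25,26,27,28,29,30,31}
step 8: b <- ((tid - d) * -5)        {0,1,2,3,4,5,6,7,8,9,10,11,12,13,14,15,16,17,18,19,20,21,22,23,24,25,26,27,28,29,30,31}
step 9: b <- (2 // 4)                {0,1,2,3,4,5,6,7,8,9,10,11,12,13,14,15,16,17,18,19,20,21,22,23,24,25,26,27,28,29,30,31}

Answer: 10 steps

c: 13,15,17,19,21,23,25,27,29,31,33,35,37,39,41,43,45,47,49,51,53,55,57,59,61,63,65,67,69,71,73,75
b: 0,0,0,0,0,0,0,0,0,0,0,0,0,0,0,0,0,0,0,0,0,0,0,0,0,0,0,0,0,0,0,0
d: 0,1,2,4,3,3,3,2,2,2,1,1,1,0,0,0,-1,-1,-1,-2,-2,-2,-3,-3,-3,-4,-4,-4,-5,-5,-5,-6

steps = 10; useful = 308; efficiency = 308/320 = 77/80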